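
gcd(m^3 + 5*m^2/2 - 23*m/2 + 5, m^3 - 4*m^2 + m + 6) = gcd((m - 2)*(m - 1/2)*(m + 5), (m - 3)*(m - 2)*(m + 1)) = m - 2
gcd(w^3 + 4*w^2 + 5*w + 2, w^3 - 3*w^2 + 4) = w + 1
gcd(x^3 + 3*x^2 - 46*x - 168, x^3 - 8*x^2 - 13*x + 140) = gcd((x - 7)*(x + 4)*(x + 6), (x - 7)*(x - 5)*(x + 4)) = x^2 - 3*x - 28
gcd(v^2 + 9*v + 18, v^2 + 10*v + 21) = v + 3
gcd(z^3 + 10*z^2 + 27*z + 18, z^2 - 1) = z + 1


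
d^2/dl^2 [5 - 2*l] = 0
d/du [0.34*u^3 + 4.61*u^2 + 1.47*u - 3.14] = 1.02*u^2 + 9.22*u + 1.47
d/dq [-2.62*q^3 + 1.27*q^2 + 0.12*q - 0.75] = -7.86*q^2 + 2.54*q + 0.12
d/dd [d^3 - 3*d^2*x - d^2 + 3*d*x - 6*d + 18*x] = 3*d^2 - 6*d*x - 2*d + 3*x - 6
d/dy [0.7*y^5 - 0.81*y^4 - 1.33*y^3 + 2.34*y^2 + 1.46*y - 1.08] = 3.5*y^4 - 3.24*y^3 - 3.99*y^2 + 4.68*y + 1.46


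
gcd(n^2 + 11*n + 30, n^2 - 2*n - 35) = n + 5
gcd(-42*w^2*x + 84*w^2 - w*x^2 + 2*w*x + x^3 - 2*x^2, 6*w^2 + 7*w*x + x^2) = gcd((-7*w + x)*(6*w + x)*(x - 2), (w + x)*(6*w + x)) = 6*w + x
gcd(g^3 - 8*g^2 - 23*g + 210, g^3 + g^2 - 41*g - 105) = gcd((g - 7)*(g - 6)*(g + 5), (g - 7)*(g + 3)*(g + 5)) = g^2 - 2*g - 35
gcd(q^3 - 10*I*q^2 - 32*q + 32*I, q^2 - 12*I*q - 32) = q - 4*I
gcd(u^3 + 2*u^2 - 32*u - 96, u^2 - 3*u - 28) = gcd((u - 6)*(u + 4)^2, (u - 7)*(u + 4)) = u + 4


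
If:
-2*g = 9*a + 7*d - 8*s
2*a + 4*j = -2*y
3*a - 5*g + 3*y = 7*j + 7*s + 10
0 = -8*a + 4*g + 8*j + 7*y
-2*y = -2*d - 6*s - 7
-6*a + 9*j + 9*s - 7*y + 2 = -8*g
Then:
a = -26571/6829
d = 20427/6829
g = -54987/6829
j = 59539/13658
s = -51531/13658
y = -32968/6829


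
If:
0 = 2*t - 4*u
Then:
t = 2*u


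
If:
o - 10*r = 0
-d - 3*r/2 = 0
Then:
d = -3*r/2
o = 10*r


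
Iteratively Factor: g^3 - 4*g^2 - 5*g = (g)*(g^2 - 4*g - 5) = g*(g - 5)*(g + 1)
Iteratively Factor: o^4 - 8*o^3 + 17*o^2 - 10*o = (o - 2)*(o^3 - 6*o^2 + 5*o) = (o - 2)*(o - 1)*(o^2 - 5*o) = o*(o - 2)*(o - 1)*(o - 5)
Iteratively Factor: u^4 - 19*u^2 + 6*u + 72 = (u - 3)*(u^3 + 3*u^2 - 10*u - 24) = (u - 3)*(u + 4)*(u^2 - u - 6) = (u - 3)^2*(u + 4)*(u + 2)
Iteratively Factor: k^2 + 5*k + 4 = (k + 1)*(k + 4)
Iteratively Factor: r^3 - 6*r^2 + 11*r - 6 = (r - 2)*(r^2 - 4*r + 3) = (r - 2)*(r - 1)*(r - 3)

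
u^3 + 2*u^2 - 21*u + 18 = (u - 3)*(u - 1)*(u + 6)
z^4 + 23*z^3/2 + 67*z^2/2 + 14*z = z*(z + 1/2)*(z + 4)*(z + 7)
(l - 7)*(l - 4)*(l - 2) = l^3 - 13*l^2 + 50*l - 56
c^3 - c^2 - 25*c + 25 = (c - 5)*(c - 1)*(c + 5)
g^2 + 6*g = g*(g + 6)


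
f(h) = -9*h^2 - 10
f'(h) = -18*h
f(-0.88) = -16.97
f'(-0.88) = 15.84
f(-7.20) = -476.56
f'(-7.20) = 129.60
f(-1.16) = -22.11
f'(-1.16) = 20.88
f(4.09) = -160.55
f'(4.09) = -73.62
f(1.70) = -36.01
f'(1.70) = -30.60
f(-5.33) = -265.68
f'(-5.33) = 95.94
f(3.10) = -96.49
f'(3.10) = -55.80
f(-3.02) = -92.08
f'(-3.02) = 54.36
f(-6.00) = -334.00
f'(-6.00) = 108.00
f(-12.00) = -1306.00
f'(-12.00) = 216.00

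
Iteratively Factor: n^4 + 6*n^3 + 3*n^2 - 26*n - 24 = (n - 2)*(n^3 + 8*n^2 + 19*n + 12) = (n - 2)*(n + 4)*(n^2 + 4*n + 3) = (n - 2)*(n + 1)*(n + 4)*(n + 3)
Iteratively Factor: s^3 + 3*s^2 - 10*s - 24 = (s - 3)*(s^2 + 6*s + 8) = (s - 3)*(s + 4)*(s + 2)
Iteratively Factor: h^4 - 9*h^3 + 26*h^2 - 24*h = (h)*(h^3 - 9*h^2 + 26*h - 24) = h*(h - 2)*(h^2 - 7*h + 12) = h*(h - 4)*(h - 2)*(h - 3)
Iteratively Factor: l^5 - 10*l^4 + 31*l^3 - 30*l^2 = (l - 5)*(l^4 - 5*l^3 + 6*l^2) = (l - 5)*(l - 3)*(l^3 - 2*l^2) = l*(l - 5)*(l - 3)*(l^2 - 2*l) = l*(l - 5)*(l - 3)*(l - 2)*(l)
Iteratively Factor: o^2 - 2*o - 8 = (o + 2)*(o - 4)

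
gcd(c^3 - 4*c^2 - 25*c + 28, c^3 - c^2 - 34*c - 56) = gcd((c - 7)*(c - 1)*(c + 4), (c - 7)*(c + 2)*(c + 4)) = c^2 - 3*c - 28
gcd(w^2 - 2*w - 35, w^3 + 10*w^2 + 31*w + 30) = w + 5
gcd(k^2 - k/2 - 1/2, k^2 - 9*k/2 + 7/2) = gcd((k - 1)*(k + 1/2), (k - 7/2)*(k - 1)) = k - 1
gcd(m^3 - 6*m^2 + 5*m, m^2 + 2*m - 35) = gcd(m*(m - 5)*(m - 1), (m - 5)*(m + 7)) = m - 5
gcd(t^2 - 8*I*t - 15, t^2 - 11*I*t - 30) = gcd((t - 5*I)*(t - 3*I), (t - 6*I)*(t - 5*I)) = t - 5*I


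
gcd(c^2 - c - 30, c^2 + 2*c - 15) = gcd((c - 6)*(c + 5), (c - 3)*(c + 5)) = c + 5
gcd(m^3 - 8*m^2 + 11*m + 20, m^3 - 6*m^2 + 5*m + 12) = m^2 - 3*m - 4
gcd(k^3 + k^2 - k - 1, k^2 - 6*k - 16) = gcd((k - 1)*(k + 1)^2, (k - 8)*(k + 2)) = 1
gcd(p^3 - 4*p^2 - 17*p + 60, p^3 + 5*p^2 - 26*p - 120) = p^2 - p - 20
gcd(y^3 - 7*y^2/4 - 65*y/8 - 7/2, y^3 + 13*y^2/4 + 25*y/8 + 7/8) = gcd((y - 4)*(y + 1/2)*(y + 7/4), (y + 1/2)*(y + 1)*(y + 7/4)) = y^2 + 9*y/4 + 7/8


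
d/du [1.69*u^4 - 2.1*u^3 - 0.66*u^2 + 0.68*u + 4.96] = 6.76*u^3 - 6.3*u^2 - 1.32*u + 0.68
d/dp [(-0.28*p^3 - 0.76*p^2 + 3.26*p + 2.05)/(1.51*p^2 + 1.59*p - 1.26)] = (-0.4228*p^4 - 0.8904*p^3 - 5.0726*p^2 - 4.2758*p - 7.3671)/(2.2801*p^4 + 4.8018*p^3 - 1.2771*p^2 - 4.0068*p + 1.5876)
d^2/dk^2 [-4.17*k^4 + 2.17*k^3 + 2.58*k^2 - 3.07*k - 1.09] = -50.04*k^2 + 13.02*k + 5.16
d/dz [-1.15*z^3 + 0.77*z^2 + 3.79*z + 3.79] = -3.45*z^2 + 1.54*z + 3.79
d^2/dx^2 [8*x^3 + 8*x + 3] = 48*x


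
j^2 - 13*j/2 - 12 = (j - 8)*(j + 3/2)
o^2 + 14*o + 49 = (o + 7)^2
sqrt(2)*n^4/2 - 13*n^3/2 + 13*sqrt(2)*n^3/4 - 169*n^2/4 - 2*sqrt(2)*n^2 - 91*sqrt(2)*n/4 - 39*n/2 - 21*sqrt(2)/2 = (n + 1/2)*(n + 6)*(n - 7*sqrt(2))*(sqrt(2)*n/2 + 1/2)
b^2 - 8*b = b*(b - 8)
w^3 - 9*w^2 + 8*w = w*(w - 8)*(w - 1)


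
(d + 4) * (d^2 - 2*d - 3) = d^3 + 2*d^2 - 11*d - 12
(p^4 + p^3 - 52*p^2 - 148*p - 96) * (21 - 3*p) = -3*p^5 + 18*p^4 + 177*p^3 - 648*p^2 - 2820*p - 2016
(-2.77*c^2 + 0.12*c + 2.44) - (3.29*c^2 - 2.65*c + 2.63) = -6.06*c^2 + 2.77*c - 0.19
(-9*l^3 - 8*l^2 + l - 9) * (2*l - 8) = -18*l^4 + 56*l^3 + 66*l^2 - 26*l + 72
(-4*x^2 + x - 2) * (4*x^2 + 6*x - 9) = -16*x^4 - 20*x^3 + 34*x^2 - 21*x + 18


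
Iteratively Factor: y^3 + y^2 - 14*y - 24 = (y + 2)*(y^2 - y - 12) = (y + 2)*(y + 3)*(y - 4)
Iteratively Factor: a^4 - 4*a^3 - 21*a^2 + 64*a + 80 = (a + 1)*(a^3 - 5*a^2 - 16*a + 80) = (a + 1)*(a + 4)*(a^2 - 9*a + 20) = (a - 4)*(a + 1)*(a + 4)*(a - 5)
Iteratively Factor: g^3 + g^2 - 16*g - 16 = (g + 1)*(g^2 - 16) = (g - 4)*(g + 1)*(g + 4)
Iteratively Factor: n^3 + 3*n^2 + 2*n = (n)*(n^2 + 3*n + 2) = n*(n + 2)*(n + 1)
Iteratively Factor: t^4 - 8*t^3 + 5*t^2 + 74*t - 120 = (t - 5)*(t^3 - 3*t^2 - 10*t + 24) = (t - 5)*(t - 2)*(t^2 - t - 12) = (t - 5)*(t - 2)*(t + 3)*(t - 4)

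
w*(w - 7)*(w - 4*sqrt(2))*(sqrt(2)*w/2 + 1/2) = sqrt(2)*w^4/2 - 7*sqrt(2)*w^3/2 - 7*w^3/2 - 2*sqrt(2)*w^2 + 49*w^2/2 + 14*sqrt(2)*w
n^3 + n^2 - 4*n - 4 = (n - 2)*(n + 1)*(n + 2)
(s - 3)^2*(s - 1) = s^3 - 7*s^2 + 15*s - 9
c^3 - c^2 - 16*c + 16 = (c - 4)*(c - 1)*(c + 4)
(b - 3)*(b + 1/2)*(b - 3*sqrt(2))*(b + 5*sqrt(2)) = b^4 - 5*b^3/2 + 2*sqrt(2)*b^3 - 63*b^2/2 - 5*sqrt(2)*b^2 - 3*sqrt(2)*b + 75*b + 45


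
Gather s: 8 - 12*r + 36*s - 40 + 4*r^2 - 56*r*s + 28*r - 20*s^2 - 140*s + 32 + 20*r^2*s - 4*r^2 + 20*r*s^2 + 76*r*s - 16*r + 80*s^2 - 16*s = s^2*(20*r + 60) + s*(20*r^2 + 20*r - 120)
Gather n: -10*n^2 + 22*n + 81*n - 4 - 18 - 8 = -10*n^2 + 103*n - 30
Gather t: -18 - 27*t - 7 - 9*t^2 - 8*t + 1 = -9*t^2 - 35*t - 24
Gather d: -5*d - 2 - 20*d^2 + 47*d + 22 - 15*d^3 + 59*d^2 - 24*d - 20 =-15*d^3 + 39*d^2 + 18*d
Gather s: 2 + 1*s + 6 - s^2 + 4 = -s^2 + s + 12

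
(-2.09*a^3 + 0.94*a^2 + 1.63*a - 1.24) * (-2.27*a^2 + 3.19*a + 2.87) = 4.7443*a^5 - 8.8009*a^4 - 6.6998*a^3 + 10.7123*a^2 + 0.7225*a - 3.5588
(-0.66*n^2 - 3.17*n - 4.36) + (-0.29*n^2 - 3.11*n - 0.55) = -0.95*n^2 - 6.28*n - 4.91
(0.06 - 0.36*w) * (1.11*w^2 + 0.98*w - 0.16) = -0.3996*w^3 - 0.2862*w^2 + 0.1164*w - 0.0096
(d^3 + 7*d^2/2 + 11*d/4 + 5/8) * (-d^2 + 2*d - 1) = -d^5 - 3*d^4/2 + 13*d^3/4 + 11*d^2/8 - 3*d/2 - 5/8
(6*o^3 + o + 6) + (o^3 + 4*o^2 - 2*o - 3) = 7*o^3 + 4*o^2 - o + 3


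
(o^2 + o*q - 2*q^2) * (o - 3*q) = o^3 - 2*o^2*q - 5*o*q^2 + 6*q^3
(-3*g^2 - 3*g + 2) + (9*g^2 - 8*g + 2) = 6*g^2 - 11*g + 4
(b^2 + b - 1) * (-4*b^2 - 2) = -4*b^4 - 4*b^3 + 2*b^2 - 2*b + 2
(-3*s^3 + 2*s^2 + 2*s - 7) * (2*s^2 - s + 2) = -6*s^5 + 7*s^4 - 4*s^3 - 12*s^2 + 11*s - 14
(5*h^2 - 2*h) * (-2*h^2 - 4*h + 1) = -10*h^4 - 16*h^3 + 13*h^2 - 2*h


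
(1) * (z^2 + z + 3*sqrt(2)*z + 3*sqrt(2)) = z^2 + z + 3*sqrt(2)*z + 3*sqrt(2)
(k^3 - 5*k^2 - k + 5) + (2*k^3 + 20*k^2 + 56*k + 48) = 3*k^3 + 15*k^2 + 55*k + 53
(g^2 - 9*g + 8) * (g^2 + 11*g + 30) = g^4 + 2*g^3 - 61*g^2 - 182*g + 240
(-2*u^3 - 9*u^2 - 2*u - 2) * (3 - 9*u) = 18*u^4 + 75*u^3 - 9*u^2 + 12*u - 6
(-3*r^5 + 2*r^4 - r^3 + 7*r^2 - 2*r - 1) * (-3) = 9*r^5 - 6*r^4 + 3*r^3 - 21*r^2 + 6*r + 3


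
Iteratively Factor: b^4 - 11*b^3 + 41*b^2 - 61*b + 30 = (b - 5)*(b^3 - 6*b^2 + 11*b - 6) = (b - 5)*(b - 3)*(b^2 - 3*b + 2) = (b - 5)*(b - 3)*(b - 1)*(b - 2)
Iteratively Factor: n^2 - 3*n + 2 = (n - 2)*(n - 1)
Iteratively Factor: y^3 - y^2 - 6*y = (y + 2)*(y^2 - 3*y) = y*(y + 2)*(y - 3)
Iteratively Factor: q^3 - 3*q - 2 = (q + 1)*(q^2 - q - 2) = (q + 1)^2*(q - 2)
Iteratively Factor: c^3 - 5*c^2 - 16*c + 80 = (c + 4)*(c^2 - 9*c + 20) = (c - 4)*(c + 4)*(c - 5)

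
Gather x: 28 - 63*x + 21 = 49 - 63*x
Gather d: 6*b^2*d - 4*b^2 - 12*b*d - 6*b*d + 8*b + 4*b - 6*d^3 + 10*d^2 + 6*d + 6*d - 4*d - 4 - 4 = -4*b^2 + 12*b - 6*d^3 + 10*d^2 + d*(6*b^2 - 18*b + 8) - 8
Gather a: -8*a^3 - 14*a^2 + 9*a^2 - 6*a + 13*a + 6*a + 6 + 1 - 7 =-8*a^3 - 5*a^2 + 13*a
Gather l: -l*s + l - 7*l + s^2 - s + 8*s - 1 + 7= l*(-s - 6) + s^2 + 7*s + 6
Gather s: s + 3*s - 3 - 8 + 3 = 4*s - 8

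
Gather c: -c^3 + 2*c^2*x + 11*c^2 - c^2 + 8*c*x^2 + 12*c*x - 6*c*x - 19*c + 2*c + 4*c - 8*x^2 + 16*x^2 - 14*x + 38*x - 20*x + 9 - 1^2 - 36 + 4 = -c^3 + c^2*(2*x + 10) + c*(8*x^2 + 6*x - 13) + 8*x^2 + 4*x - 24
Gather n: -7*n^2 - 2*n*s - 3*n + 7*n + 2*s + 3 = -7*n^2 + n*(4 - 2*s) + 2*s + 3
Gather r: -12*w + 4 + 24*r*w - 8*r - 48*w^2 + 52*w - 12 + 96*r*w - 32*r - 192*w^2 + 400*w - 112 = r*(120*w - 40) - 240*w^2 + 440*w - 120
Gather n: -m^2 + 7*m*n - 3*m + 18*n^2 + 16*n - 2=-m^2 - 3*m + 18*n^2 + n*(7*m + 16) - 2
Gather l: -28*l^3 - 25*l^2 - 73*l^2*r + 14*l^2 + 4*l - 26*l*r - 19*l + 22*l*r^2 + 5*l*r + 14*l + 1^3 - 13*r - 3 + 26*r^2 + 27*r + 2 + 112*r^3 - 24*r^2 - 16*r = -28*l^3 + l^2*(-73*r - 11) + l*(22*r^2 - 21*r - 1) + 112*r^3 + 2*r^2 - 2*r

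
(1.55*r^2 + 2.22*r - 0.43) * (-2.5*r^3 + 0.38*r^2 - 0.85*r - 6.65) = -3.875*r^5 - 4.961*r^4 + 0.6011*r^3 - 12.3579*r^2 - 14.3975*r + 2.8595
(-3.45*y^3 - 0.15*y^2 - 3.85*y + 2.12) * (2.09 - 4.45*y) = 15.3525*y^4 - 6.543*y^3 + 16.819*y^2 - 17.4805*y + 4.4308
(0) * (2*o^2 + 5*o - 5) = 0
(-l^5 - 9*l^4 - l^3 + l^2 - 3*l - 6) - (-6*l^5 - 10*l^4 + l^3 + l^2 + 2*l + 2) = 5*l^5 + l^4 - 2*l^3 - 5*l - 8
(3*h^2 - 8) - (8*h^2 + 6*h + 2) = -5*h^2 - 6*h - 10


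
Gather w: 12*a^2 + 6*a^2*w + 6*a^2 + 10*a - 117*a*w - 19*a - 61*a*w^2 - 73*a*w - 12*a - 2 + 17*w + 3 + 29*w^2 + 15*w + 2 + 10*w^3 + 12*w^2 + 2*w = 18*a^2 - 21*a + 10*w^3 + w^2*(41 - 61*a) + w*(6*a^2 - 190*a + 34) + 3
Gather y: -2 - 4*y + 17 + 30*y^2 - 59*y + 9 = 30*y^2 - 63*y + 24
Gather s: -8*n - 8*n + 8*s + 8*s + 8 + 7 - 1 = -16*n + 16*s + 14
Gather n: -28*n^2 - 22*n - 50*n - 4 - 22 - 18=-28*n^2 - 72*n - 44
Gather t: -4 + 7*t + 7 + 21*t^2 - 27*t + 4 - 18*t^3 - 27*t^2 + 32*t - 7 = -18*t^3 - 6*t^2 + 12*t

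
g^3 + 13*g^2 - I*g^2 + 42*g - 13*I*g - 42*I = (g + 6)*(g + 7)*(g - I)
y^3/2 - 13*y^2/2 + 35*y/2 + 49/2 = (y/2 + 1/2)*(y - 7)^2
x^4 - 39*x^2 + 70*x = x*(x - 5)*(x - 2)*(x + 7)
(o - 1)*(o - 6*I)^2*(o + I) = o^4 - o^3 - 11*I*o^3 - 24*o^2 + 11*I*o^2 + 24*o - 36*I*o + 36*I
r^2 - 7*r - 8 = (r - 8)*(r + 1)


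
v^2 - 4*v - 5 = (v - 5)*(v + 1)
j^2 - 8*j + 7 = (j - 7)*(j - 1)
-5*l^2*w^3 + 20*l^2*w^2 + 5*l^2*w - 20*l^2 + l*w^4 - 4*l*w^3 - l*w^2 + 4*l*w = (-5*l + w)*(w - 4)*(w - 1)*(l*w + l)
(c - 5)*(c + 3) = c^2 - 2*c - 15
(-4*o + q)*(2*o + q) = -8*o^2 - 2*o*q + q^2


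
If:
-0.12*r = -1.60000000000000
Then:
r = 13.33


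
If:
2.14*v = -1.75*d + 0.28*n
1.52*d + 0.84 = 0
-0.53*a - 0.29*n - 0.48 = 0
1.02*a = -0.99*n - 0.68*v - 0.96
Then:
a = -0.54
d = -0.55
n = -0.66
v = 0.37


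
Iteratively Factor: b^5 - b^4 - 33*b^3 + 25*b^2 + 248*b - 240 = (b - 3)*(b^4 + 2*b^3 - 27*b^2 - 56*b + 80) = (b - 3)*(b - 1)*(b^3 + 3*b^2 - 24*b - 80) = (b - 5)*(b - 3)*(b - 1)*(b^2 + 8*b + 16) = (b - 5)*(b - 3)*(b - 1)*(b + 4)*(b + 4)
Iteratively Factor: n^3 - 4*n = (n + 2)*(n^2 - 2*n) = (n - 2)*(n + 2)*(n)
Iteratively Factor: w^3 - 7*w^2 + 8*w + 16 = (w - 4)*(w^2 - 3*w - 4) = (w - 4)*(w + 1)*(w - 4)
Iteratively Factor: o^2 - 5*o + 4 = (o - 4)*(o - 1)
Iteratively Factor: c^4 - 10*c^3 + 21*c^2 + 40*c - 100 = (c - 2)*(c^3 - 8*c^2 + 5*c + 50) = (c - 5)*(c - 2)*(c^2 - 3*c - 10) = (c - 5)*(c - 2)*(c + 2)*(c - 5)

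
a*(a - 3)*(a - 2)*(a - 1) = a^4 - 6*a^3 + 11*a^2 - 6*a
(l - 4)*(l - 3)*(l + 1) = l^3 - 6*l^2 + 5*l + 12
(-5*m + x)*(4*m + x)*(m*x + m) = -20*m^3*x - 20*m^3 - m^2*x^2 - m^2*x + m*x^3 + m*x^2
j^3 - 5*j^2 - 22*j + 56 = (j - 7)*(j - 2)*(j + 4)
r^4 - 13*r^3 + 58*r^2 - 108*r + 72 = (r - 6)*(r - 3)*(r - 2)^2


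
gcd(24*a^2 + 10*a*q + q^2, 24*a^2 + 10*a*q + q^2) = 24*a^2 + 10*a*q + q^2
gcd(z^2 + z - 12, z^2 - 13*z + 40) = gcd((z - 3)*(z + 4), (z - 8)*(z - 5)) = 1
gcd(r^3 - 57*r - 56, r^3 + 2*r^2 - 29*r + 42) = r + 7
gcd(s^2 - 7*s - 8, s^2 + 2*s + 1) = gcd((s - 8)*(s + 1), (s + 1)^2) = s + 1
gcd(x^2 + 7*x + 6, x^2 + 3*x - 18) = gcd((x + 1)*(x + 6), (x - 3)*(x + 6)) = x + 6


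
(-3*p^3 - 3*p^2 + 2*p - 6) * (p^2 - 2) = -3*p^5 - 3*p^4 + 8*p^3 - 4*p + 12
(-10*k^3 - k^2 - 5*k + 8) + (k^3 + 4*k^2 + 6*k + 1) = -9*k^3 + 3*k^2 + k + 9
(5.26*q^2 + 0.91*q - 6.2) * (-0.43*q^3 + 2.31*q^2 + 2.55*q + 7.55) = -2.2618*q^5 + 11.7593*q^4 + 18.1811*q^3 + 27.7115*q^2 - 8.9395*q - 46.81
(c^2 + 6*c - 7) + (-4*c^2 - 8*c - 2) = -3*c^2 - 2*c - 9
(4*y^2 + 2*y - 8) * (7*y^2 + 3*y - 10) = 28*y^4 + 26*y^3 - 90*y^2 - 44*y + 80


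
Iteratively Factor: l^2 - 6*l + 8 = (l - 2)*(l - 4)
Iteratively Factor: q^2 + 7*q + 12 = (q + 3)*(q + 4)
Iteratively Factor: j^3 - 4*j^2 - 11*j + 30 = (j + 3)*(j^2 - 7*j + 10) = (j - 5)*(j + 3)*(j - 2)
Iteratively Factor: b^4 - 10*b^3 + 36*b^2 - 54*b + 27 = (b - 1)*(b^3 - 9*b^2 + 27*b - 27) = (b - 3)*(b - 1)*(b^2 - 6*b + 9) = (b - 3)^2*(b - 1)*(b - 3)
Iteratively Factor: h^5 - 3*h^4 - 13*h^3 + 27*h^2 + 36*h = (h + 3)*(h^4 - 6*h^3 + 5*h^2 + 12*h) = (h - 3)*(h + 3)*(h^3 - 3*h^2 - 4*h) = (h - 4)*(h - 3)*(h + 3)*(h^2 + h) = (h - 4)*(h - 3)*(h + 1)*(h + 3)*(h)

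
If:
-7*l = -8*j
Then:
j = 7*l/8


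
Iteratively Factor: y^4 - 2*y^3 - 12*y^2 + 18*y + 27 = (y - 3)*(y^3 + y^2 - 9*y - 9) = (y - 3)*(y + 3)*(y^2 - 2*y - 3) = (y - 3)^2*(y + 3)*(y + 1)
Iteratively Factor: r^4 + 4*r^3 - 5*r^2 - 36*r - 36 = (r + 2)*(r^3 + 2*r^2 - 9*r - 18) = (r + 2)^2*(r^2 - 9) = (r - 3)*(r + 2)^2*(r + 3)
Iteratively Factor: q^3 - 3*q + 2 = (q - 1)*(q^2 + q - 2) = (q - 1)*(q + 2)*(q - 1)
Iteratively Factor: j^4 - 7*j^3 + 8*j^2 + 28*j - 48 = (j - 2)*(j^3 - 5*j^2 - 2*j + 24) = (j - 3)*(j - 2)*(j^2 - 2*j - 8) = (j - 4)*(j - 3)*(j - 2)*(j + 2)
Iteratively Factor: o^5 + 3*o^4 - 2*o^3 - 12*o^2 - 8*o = (o + 2)*(o^4 + o^3 - 4*o^2 - 4*o) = (o + 2)^2*(o^3 - o^2 - 2*o) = o*(o + 2)^2*(o^2 - o - 2) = o*(o + 1)*(o + 2)^2*(o - 2)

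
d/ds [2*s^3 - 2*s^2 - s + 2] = 6*s^2 - 4*s - 1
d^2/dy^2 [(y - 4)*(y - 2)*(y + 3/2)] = 6*y - 9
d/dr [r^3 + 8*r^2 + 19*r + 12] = 3*r^2 + 16*r + 19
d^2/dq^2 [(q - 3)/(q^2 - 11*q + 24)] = 2/(q^3 - 24*q^2 + 192*q - 512)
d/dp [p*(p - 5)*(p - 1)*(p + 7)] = 4*p^3 + 3*p^2 - 74*p + 35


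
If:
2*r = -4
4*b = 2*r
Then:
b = -1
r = -2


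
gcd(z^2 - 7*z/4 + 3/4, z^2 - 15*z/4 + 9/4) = z - 3/4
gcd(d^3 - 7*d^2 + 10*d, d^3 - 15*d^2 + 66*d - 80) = d^2 - 7*d + 10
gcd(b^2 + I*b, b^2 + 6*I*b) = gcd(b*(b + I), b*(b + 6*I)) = b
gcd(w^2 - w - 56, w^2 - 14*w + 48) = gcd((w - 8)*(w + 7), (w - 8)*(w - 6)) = w - 8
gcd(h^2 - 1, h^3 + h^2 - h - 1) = h^2 - 1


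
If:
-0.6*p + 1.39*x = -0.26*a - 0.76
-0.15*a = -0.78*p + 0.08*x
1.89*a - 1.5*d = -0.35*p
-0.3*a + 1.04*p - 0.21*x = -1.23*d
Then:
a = -0.03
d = -0.05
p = -0.06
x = -0.57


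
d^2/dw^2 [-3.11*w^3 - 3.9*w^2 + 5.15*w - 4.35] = -18.66*w - 7.8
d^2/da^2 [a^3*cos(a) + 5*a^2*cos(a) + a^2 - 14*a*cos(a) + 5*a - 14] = -a^3*cos(a) - 6*a^2*sin(a) - 5*a^2*cos(a) + 20*sqrt(2)*a*cos(a + pi/4) + 28*sin(a) + 10*cos(a) + 2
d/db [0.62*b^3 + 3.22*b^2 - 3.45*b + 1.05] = 1.86*b^2 + 6.44*b - 3.45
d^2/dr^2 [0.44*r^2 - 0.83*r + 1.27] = 0.880000000000000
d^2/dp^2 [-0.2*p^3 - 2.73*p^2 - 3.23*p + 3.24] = -1.2*p - 5.46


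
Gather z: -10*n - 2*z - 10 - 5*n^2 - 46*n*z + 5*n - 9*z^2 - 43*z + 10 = -5*n^2 - 5*n - 9*z^2 + z*(-46*n - 45)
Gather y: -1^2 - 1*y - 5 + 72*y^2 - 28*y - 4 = 72*y^2 - 29*y - 10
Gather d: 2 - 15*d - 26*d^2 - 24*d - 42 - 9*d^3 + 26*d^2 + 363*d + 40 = -9*d^3 + 324*d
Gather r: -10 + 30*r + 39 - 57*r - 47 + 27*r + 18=0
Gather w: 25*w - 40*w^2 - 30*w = -40*w^2 - 5*w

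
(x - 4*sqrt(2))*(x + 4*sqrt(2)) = x^2 - 32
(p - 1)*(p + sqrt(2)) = p^2 - p + sqrt(2)*p - sqrt(2)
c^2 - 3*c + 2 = (c - 2)*(c - 1)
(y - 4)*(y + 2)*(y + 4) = y^3 + 2*y^2 - 16*y - 32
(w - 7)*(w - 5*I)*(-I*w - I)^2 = -w^4 + 5*w^3 + 5*I*w^3 + 13*w^2 - 25*I*w^2 + 7*w - 65*I*w - 35*I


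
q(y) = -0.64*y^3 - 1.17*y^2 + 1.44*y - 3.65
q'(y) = -1.92*y^2 - 2.34*y + 1.44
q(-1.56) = -6.31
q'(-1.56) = 0.42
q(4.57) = -82.59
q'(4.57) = -49.35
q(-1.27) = -6.05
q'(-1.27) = 1.32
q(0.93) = -3.84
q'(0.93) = -2.40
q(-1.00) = -5.62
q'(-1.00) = 1.86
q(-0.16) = -3.91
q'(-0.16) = 1.77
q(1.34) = -5.36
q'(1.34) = -5.14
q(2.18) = -12.70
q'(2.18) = -12.79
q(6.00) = -175.37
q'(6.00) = -81.72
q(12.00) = -1260.77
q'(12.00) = -303.12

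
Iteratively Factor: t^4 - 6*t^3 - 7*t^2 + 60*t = (t - 4)*(t^3 - 2*t^2 - 15*t) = (t - 4)*(t + 3)*(t^2 - 5*t) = t*(t - 4)*(t + 3)*(t - 5)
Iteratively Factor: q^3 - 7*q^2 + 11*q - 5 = (q - 5)*(q^2 - 2*q + 1) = (q - 5)*(q - 1)*(q - 1)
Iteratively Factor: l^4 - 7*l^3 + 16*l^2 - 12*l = (l - 3)*(l^3 - 4*l^2 + 4*l) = l*(l - 3)*(l^2 - 4*l + 4) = l*(l - 3)*(l - 2)*(l - 2)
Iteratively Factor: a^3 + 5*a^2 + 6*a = (a + 2)*(a^2 + 3*a) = a*(a + 2)*(a + 3)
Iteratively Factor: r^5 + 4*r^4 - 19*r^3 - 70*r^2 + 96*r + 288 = (r + 4)*(r^4 - 19*r^2 + 6*r + 72) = (r - 3)*(r + 4)*(r^3 + 3*r^2 - 10*r - 24) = (r - 3)*(r + 2)*(r + 4)*(r^2 + r - 12) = (r - 3)^2*(r + 2)*(r + 4)*(r + 4)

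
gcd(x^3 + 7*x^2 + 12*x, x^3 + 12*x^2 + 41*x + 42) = x + 3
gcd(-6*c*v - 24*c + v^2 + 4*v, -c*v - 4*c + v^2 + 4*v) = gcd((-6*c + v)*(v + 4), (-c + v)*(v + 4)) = v + 4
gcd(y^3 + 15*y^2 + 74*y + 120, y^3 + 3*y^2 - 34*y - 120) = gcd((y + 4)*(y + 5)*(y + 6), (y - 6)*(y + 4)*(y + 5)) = y^2 + 9*y + 20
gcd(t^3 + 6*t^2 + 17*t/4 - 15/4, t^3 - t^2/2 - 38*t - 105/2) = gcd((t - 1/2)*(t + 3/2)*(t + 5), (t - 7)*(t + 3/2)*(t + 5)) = t^2 + 13*t/2 + 15/2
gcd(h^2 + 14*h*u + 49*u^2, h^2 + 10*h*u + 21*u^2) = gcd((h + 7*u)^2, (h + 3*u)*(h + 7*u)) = h + 7*u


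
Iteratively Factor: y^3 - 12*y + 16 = (y - 2)*(y^2 + 2*y - 8) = (y - 2)^2*(y + 4)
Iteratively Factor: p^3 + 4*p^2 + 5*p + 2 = (p + 2)*(p^2 + 2*p + 1) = (p + 1)*(p + 2)*(p + 1)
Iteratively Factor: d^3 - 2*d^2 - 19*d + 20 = (d + 4)*(d^2 - 6*d + 5) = (d - 5)*(d + 4)*(d - 1)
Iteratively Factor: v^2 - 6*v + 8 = (v - 2)*(v - 4)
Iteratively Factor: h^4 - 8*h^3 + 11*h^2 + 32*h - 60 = (h - 3)*(h^3 - 5*h^2 - 4*h + 20) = (h - 3)*(h - 2)*(h^2 - 3*h - 10) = (h - 3)*(h - 2)*(h + 2)*(h - 5)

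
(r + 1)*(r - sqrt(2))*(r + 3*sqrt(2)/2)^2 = r^4 + r^3 + 2*sqrt(2)*r^3 - 3*r^2/2 + 2*sqrt(2)*r^2 - 9*sqrt(2)*r/2 - 3*r/2 - 9*sqrt(2)/2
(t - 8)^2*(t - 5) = t^3 - 21*t^2 + 144*t - 320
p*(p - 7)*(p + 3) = p^3 - 4*p^2 - 21*p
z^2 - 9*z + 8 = (z - 8)*(z - 1)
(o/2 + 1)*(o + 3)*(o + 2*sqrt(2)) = o^3/2 + sqrt(2)*o^2 + 5*o^2/2 + 3*o + 5*sqrt(2)*o + 6*sqrt(2)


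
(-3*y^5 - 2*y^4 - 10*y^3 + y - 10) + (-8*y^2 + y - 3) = -3*y^5 - 2*y^4 - 10*y^3 - 8*y^2 + 2*y - 13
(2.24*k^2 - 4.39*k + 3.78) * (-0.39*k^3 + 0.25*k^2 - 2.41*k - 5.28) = -0.8736*k^5 + 2.2721*k^4 - 7.9701*k^3 - 0.302300000000001*k^2 + 14.0694*k - 19.9584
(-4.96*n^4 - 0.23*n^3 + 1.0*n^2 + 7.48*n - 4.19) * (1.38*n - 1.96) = -6.8448*n^5 + 9.4042*n^4 + 1.8308*n^3 + 8.3624*n^2 - 20.443*n + 8.2124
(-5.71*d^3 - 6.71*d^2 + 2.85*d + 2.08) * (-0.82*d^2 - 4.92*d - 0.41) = 4.6822*d^5 + 33.5954*d^4 + 33.0173*d^3 - 12.9765*d^2 - 11.4021*d - 0.8528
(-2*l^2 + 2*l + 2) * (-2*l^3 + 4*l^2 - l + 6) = 4*l^5 - 12*l^4 + 6*l^3 - 6*l^2 + 10*l + 12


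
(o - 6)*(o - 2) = o^2 - 8*o + 12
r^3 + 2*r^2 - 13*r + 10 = (r - 2)*(r - 1)*(r + 5)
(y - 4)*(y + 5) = y^2 + y - 20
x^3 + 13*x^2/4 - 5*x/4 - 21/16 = (x - 3/4)*(x + 1/2)*(x + 7/2)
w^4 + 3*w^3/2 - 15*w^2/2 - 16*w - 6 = (w - 3)*(w + 1/2)*(w + 2)^2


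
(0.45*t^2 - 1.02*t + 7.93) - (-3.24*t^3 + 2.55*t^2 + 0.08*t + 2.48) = 3.24*t^3 - 2.1*t^2 - 1.1*t + 5.45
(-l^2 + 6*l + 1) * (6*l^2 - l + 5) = -6*l^4 + 37*l^3 - 5*l^2 + 29*l + 5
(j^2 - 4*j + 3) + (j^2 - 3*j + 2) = 2*j^2 - 7*j + 5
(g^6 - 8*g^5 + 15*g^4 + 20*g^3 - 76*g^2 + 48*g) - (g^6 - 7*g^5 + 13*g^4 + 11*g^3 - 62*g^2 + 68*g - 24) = -g^5 + 2*g^4 + 9*g^3 - 14*g^2 - 20*g + 24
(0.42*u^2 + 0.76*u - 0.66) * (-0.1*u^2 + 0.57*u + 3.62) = -0.042*u^4 + 0.1634*u^3 + 2.0196*u^2 + 2.375*u - 2.3892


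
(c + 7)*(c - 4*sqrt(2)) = c^2 - 4*sqrt(2)*c + 7*c - 28*sqrt(2)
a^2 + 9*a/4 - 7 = (a - 7/4)*(a + 4)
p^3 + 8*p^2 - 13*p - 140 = (p - 4)*(p + 5)*(p + 7)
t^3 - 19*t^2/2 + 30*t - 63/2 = (t - 7/2)*(t - 3)^2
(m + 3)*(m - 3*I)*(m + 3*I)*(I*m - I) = I*m^4 + 2*I*m^3 + 6*I*m^2 + 18*I*m - 27*I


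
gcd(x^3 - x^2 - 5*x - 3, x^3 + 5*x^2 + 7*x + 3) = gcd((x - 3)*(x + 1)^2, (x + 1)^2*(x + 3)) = x^2 + 2*x + 1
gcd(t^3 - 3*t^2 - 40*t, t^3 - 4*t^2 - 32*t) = t^2 - 8*t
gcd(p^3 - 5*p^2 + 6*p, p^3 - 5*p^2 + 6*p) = p^3 - 5*p^2 + 6*p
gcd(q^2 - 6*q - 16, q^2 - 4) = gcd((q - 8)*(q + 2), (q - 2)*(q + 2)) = q + 2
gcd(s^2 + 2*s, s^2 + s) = s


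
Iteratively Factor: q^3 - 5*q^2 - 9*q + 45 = (q + 3)*(q^2 - 8*q + 15) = (q - 3)*(q + 3)*(q - 5)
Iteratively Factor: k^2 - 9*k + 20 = (k - 5)*(k - 4)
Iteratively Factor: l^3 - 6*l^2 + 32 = (l - 4)*(l^2 - 2*l - 8) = (l - 4)^2*(l + 2)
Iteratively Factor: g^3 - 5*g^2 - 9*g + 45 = (g - 5)*(g^2 - 9) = (g - 5)*(g - 3)*(g + 3)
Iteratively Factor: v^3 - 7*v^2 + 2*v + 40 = (v - 5)*(v^2 - 2*v - 8) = (v - 5)*(v + 2)*(v - 4)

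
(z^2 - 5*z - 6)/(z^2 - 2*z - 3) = (z - 6)/(z - 3)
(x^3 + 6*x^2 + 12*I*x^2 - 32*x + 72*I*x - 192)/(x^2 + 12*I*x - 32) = x + 6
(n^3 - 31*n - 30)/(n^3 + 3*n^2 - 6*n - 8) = (n^2 - n - 30)/(n^2 + 2*n - 8)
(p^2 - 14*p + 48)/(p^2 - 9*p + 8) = (p - 6)/(p - 1)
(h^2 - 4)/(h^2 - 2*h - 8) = (h - 2)/(h - 4)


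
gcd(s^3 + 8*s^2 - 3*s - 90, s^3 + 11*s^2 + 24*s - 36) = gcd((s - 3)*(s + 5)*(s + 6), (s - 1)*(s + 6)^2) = s + 6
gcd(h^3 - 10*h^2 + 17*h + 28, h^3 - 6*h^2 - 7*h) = h^2 - 6*h - 7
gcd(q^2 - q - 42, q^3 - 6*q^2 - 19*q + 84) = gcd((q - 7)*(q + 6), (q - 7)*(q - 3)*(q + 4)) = q - 7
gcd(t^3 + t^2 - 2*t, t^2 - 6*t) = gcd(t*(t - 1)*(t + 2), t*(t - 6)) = t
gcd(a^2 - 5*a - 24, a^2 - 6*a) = 1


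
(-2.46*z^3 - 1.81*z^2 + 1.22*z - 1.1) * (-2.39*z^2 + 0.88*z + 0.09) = 5.8794*z^5 + 2.1611*z^4 - 4.73*z^3 + 3.5397*z^2 - 0.8582*z - 0.099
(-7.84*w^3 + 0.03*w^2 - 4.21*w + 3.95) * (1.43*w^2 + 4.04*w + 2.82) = -11.2112*w^5 - 31.6307*w^4 - 28.0079*w^3 - 11.2753*w^2 + 4.0858*w + 11.139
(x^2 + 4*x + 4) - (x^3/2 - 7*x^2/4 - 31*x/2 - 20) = -x^3/2 + 11*x^2/4 + 39*x/2 + 24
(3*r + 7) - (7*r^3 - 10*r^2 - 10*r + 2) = -7*r^3 + 10*r^2 + 13*r + 5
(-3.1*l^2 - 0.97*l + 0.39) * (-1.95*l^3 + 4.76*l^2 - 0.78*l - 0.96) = 6.045*l^5 - 12.8645*l^4 - 2.9597*l^3 + 5.589*l^2 + 0.627*l - 0.3744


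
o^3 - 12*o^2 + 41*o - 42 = (o - 7)*(o - 3)*(o - 2)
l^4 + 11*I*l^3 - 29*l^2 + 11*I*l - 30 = (l - I)*(l + I)*(l + 5*I)*(l + 6*I)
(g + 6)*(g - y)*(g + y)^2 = g^4 + g^3*y + 6*g^3 - g^2*y^2 + 6*g^2*y - g*y^3 - 6*g*y^2 - 6*y^3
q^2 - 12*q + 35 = (q - 7)*(q - 5)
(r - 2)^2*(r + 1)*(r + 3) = r^4 - 9*r^2 + 4*r + 12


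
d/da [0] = 0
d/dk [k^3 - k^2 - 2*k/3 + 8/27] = 3*k^2 - 2*k - 2/3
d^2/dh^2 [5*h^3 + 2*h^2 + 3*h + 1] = 30*h + 4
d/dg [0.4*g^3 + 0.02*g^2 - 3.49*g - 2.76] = 1.2*g^2 + 0.04*g - 3.49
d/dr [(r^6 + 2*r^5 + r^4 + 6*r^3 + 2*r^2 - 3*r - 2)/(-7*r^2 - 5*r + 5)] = (-28*r^7 - 67*r^6 - 24*r^5 - 7*r^4 - 40*r^3 + 59*r^2 - 8*r - 25)/(49*r^4 + 70*r^3 - 45*r^2 - 50*r + 25)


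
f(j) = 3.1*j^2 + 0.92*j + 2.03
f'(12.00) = 75.32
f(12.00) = 459.47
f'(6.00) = 38.12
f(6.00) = 119.15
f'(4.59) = 29.38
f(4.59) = 71.56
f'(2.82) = 18.40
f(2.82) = 29.28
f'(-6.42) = -38.88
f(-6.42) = 123.89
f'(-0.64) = -3.05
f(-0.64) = 2.71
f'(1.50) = 10.22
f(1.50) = 10.38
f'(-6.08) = -36.78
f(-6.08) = 111.03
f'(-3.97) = -23.69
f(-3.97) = 47.24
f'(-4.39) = -26.30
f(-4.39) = 57.73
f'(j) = 6.2*j + 0.92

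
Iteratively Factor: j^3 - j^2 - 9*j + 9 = (j - 3)*(j^2 + 2*j - 3) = (j - 3)*(j - 1)*(j + 3)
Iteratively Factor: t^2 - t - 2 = (t - 2)*(t + 1)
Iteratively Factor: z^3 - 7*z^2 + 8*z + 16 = (z - 4)*(z^2 - 3*z - 4) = (z - 4)^2*(z + 1)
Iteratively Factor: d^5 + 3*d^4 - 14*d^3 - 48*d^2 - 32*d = (d + 4)*(d^4 - d^3 - 10*d^2 - 8*d) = (d - 4)*(d + 4)*(d^3 + 3*d^2 + 2*d) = (d - 4)*(d + 2)*(d + 4)*(d^2 + d) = (d - 4)*(d + 1)*(d + 2)*(d + 4)*(d)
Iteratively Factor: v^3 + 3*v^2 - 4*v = (v - 1)*(v^2 + 4*v) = (v - 1)*(v + 4)*(v)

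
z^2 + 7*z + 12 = (z + 3)*(z + 4)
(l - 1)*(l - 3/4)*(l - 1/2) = l^3 - 9*l^2/4 + 13*l/8 - 3/8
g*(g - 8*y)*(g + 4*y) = g^3 - 4*g^2*y - 32*g*y^2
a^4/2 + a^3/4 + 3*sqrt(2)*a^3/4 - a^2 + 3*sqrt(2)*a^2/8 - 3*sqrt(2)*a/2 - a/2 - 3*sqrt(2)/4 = (a/2 + sqrt(2)/2)*(a + 1/2)*(a - sqrt(2))*(a + 3*sqrt(2)/2)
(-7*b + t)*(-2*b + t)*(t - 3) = 14*b^2*t - 42*b^2 - 9*b*t^2 + 27*b*t + t^3 - 3*t^2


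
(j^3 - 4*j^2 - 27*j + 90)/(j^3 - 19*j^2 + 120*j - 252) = (j^2 + 2*j - 15)/(j^2 - 13*j + 42)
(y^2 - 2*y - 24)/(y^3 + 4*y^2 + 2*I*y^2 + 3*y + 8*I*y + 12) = (y - 6)/(y^2 + 2*I*y + 3)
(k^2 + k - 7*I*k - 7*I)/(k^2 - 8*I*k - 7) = (k + 1)/(k - I)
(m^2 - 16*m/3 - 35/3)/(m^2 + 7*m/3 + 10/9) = 3*(m - 7)/(3*m + 2)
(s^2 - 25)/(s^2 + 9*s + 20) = (s - 5)/(s + 4)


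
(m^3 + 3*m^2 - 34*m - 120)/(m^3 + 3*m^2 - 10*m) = (m^2 - 2*m - 24)/(m*(m - 2))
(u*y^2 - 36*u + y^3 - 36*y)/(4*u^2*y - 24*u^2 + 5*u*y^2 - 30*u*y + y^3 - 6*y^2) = (y + 6)/(4*u + y)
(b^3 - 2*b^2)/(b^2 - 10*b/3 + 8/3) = 3*b^2/(3*b - 4)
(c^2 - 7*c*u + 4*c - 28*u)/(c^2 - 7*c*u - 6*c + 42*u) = (c + 4)/(c - 6)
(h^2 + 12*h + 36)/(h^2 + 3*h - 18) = (h + 6)/(h - 3)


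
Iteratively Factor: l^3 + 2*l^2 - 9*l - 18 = (l + 2)*(l^2 - 9) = (l + 2)*(l + 3)*(l - 3)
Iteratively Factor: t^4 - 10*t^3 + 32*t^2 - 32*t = (t - 4)*(t^3 - 6*t^2 + 8*t) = (t - 4)^2*(t^2 - 2*t) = (t - 4)^2*(t - 2)*(t)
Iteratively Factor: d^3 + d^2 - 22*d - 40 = (d + 4)*(d^2 - 3*d - 10) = (d - 5)*(d + 4)*(d + 2)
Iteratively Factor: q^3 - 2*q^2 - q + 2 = (q - 2)*(q^2 - 1) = (q - 2)*(q - 1)*(q + 1)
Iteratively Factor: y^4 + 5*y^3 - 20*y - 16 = (y + 4)*(y^3 + y^2 - 4*y - 4) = (y - 2)*(y + 4)*(y^2 + 3*y + 2) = (y - 2)*(y + 2)*(y + 4)*(y + 1)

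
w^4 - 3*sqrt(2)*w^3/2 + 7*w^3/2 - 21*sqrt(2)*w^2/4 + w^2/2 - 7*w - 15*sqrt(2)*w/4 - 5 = (w + 1)*(w + 5/2)*(w - 2*sqrt(2))*(w + sqrt(2)/2)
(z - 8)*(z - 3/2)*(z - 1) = z^3 - 21*z^2/2 + 43*z/2 - 12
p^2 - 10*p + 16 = (p - 8)*(p - 2)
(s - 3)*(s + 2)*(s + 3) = s^3 + 2*s^2 - 9*s - 18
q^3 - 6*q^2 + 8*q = q*(q - 4)*(q - 2)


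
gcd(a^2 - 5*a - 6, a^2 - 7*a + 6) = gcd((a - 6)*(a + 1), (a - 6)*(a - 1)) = a - 6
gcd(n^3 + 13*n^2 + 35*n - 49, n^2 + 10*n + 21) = n + 7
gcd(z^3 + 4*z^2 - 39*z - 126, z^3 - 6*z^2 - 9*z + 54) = z^2 - 3*z - 18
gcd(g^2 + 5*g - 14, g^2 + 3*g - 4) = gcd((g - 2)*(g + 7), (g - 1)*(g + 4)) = 1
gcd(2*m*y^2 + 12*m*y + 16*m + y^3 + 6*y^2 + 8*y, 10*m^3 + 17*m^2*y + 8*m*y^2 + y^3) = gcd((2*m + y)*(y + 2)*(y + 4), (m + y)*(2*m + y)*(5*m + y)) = 2*m + y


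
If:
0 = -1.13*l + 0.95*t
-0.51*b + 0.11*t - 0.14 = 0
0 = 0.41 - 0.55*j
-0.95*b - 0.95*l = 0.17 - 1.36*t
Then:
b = -0.33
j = 0.75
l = -0.21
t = -0.25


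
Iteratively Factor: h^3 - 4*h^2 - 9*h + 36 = (h + 3)*(h^2 - 7*h + 12) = (h - 4)*(h + 3)*(h - 3)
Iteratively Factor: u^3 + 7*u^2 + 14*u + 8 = (u + 4)*(u^2 + 3*u + 2) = (u + 2)*(u + 4)*(u + 1)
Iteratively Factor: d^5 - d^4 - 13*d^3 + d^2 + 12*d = (d)*(d^4 - d^3 - 13*d^2 + d + 12) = d*(d + 3)*(d^3 - 4*d^2 - d + 4) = d*(d + 1)*(d + 3)*(d^2 - 5*d + 4) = d*(d - 4)*(d + 1)*(d + 3)*(d - 1)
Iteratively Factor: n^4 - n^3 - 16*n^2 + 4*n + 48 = (n - 4)*(n^3 + 3*n^2 - 4*n - 12) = (n - 4)*(n - 2)*(n^2 + 5*n + 6) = (n - 4)*(n - 2)*(n + 3)*(n + 2)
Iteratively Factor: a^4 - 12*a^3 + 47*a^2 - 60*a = (a - 4)*(a^3 - 8*a^2 + 15*a) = a*(a - 4)*(a^2 - 8*a + 15) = a*(a - 5)*(a - 4)*(a - 3)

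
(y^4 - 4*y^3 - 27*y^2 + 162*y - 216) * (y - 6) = y^5 - 10*y^4 - 3*y^3 + 324*y^2 - 1188*y + 1296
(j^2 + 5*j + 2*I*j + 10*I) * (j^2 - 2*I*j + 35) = j^4 + 5*j^3 + 39*j^2 + 195*j + 70*I*j + 350*I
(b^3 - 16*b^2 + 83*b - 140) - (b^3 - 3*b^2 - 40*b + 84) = -13*b^2 + 123*b - 224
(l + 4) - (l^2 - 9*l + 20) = -l^2 + 10*l - 16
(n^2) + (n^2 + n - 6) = 2*n^2 + n - 6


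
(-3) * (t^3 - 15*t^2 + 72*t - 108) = -3*t^3 + 45*t^2 - 216*t + 324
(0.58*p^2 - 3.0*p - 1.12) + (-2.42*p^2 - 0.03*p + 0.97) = -1.84*p^2 - 3.03*p - 0.15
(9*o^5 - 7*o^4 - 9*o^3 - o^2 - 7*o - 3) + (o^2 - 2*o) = 9*o^5 - 7*o^4 - 9*o^3 - 9*o - 3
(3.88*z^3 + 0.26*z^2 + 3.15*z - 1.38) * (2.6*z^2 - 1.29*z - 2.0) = 10.088*z^5 - 4.3292*z^4 + 0.0945999999999997*z^3 - 8.1715*z^2 - 4.5198*z + 2.76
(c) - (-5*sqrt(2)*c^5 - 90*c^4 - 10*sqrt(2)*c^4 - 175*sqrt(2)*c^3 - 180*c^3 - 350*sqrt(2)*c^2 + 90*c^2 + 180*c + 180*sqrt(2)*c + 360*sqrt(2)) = 5*sqrt(2)*c^5 + 10*sqrt(2)*c^4 + 90*c^4 + 180*c^3 + 175*sqrt(2)*c^3 - 90*c^2 + 350*sqrt(2)*c^2 - 180*sqrt(2)*c - 179*c - 360*sqrt(2)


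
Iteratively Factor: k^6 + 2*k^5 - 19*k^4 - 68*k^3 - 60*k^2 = (k + 2)*(k^5 - 19*k^3 - 30*k^2) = k*(k + 2)*(k^4 - 19*k^2 - 30*k) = k*(k + 2)*(k + 3)*(k^3 - 3*k^2 - 10*k) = k*(k + 2)^2*(k + 3)*(k^2 - 5*k) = k^2*(k + 2)^2*(k + 3)*(k - 5)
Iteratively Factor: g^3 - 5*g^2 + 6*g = (g)*(g^2 - 5*g + 6) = g*(g - 3)*(g - 2)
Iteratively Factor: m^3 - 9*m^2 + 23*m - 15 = (m - 3)*(m^2 - 6*m + 5) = (m - 5)*(m - 3)*(m - 1)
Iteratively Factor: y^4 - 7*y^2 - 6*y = (y - 3)*(y^3 + 3*y^2 + 2*y) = y*(y - 3)*(y^2 + 3*y + 2) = y*(y - 3)*(y + 1)*(y + 2)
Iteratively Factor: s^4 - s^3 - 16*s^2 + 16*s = (s - 4)*(s^3 + 3*s^2 - 4*s) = s*(s - 4)*(s^2 + 3*s - 4) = s*(s - 4)*(s - 1)*(s + 4)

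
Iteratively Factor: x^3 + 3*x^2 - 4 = (x - 1)*(x^2 + 4*x + 4) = (x - 1)*(x + 2)*(x + 2)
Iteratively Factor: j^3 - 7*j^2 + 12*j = (j - 4)*(j^2 - 3*j) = (j - 4)*(j - 3)*(j)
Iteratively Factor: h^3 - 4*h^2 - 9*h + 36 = (h - 3)*(h^2 - h - 12) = (h - 4)*(h - 3)*(h + 3)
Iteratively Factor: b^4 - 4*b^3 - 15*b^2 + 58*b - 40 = (b - 1)*(b^3 - 3*b^2 - 18*b + 40) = (b - 1)*(b + 4)*(b^2 - 7*b + 10) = (b - 2)*(b - 1)*(b + 4)*(b - 5)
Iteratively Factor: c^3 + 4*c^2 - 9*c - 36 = (c - 3)*(c^2 + 7*c + 12) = (c - 3)*(c + 4)*(c + 3)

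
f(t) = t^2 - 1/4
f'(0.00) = 0.00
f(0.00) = -0.25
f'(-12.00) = -24.00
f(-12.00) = 143.75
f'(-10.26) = -20.52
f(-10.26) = 105.02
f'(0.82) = 1.64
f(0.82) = 0.42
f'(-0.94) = -1.88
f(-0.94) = 0.63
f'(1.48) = 2.96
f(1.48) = 1.94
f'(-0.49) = -0.98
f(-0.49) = -0.01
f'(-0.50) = -1.00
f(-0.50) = 0.00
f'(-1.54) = -3.08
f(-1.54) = 2.12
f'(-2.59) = -5.18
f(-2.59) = 6.46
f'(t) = 2*t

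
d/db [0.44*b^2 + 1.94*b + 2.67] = 0.88*b + 1.94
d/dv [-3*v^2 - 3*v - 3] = -6*v - 3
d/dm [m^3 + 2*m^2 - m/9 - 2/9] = 3*m^2 + 4*m - 1/9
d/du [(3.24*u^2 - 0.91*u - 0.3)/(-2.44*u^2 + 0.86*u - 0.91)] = (0.566000000000001*u^2 - 7.3608*u + 1.0861)/(5.9536*u^4 - 4.1968*u^3 + 5.1804*u^2 - 1.5652*u + 0.8281)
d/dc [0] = 0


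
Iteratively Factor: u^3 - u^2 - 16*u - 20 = (u + 2)*(u^2 - 3*u - 10) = (u - 5)*(u + 2)*(u + 2)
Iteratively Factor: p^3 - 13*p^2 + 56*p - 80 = (p - 4)*(p^2 - 9*p + 20) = (p - 4)^2*(p - 5)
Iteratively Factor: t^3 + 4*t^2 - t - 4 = (t + 1)*(t^2 + 3*t - 4) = (t - 1)*(t + 1)*(t + 4)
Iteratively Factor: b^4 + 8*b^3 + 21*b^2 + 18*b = (b + 2)*(b^3 + 6*b^2 + 9*b) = b*(b + 2)*(b^2 + 6*b + 9) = b*(b + 2)*(b + 3)*(b + 3)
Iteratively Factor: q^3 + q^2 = (q)*(q^2 + q) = q*(q + 1)*(q)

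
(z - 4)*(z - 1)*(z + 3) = z^3 - 2*z^2 - 11*z + 12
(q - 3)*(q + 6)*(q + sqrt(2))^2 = q^4 + 2*sqrt(2)*q^3 + 3*q^3 - 16*q^2 + 6*sqrt(2)*q^2 - 36*sqrt(2)*q + 6*q - 36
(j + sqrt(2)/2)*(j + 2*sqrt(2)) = j^2 + 5*sqrt(2)*j/2 + 2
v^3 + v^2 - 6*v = v*(v - 2)*(v + 3)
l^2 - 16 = (l - 4)*(l + 4)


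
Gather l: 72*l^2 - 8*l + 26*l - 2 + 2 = 72*l^2 + 18*l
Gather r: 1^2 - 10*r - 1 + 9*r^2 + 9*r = 9*r^2 - r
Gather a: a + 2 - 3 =a - 1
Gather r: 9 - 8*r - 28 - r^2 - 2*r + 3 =-r^2 - 10*r - 16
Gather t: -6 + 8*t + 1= 8*t - 5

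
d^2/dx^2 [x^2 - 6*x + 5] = 2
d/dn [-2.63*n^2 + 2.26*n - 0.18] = 2.26 - 5.26*n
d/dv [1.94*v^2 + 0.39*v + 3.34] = 3.88*v + 0.39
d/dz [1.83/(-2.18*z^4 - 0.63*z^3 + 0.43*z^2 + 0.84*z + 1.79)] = (15.9576*z^3 + 3.4587*z^2 - 1.5738*z - 1.5372)/(-2.18*z^4 - 0.63*z^3 + 0.43*z^2 + 0.84*z + 1.79)^2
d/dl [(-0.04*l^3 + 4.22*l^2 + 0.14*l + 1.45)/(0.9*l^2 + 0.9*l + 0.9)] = (-0.0444444444444444*l^4 - 0.0888888888888903*l^3 + 4.4*l^2 + 6.15555555555555*l - 1.45555555555556)/(1.0*l^4 + 2.0*l^3 + 3.0*l^2 + 2.0*l + 1.0)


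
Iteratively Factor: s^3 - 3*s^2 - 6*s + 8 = (s + 2)*(s^2 - 5*s + 4) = (s - 4)*(s + 2)*(s - 1)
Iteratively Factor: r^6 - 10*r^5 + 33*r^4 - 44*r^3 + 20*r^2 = (r - 2)*(r^5 - 8*r^4 + 17*r^3 - 10*r^2) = (r - 5)*(r - 2)*(r^4 - 3*r^3 + 2*r^2) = r*(r - 5)*(r - 2)*(r^3 - 3*r^2 + 2*r) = r^2*(r - 5)*(r - 2)*(r^2 - 3*r + 2) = r^2*(r - 5)*(r - 2)^2*(r - 1)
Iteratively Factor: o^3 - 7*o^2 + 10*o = (o - 2)*(o^2 - 5*o) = (o - 5)*(o - 2)*(o)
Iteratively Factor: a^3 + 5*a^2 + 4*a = (a + 4)*(a^2 + a) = a*(a + 4)*(a + 1)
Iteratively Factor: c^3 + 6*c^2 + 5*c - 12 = (c - 1)*(c^2 + 7*c + 12) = (c - 1)*(c + 3)*(c + 4)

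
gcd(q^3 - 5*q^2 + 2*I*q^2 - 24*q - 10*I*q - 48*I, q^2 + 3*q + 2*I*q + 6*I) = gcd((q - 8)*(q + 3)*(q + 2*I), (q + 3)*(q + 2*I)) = q^2 + q*(3 + 2*I) + 6*I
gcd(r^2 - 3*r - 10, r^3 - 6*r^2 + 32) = r + 2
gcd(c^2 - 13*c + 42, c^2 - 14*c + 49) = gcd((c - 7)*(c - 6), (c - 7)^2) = c - 7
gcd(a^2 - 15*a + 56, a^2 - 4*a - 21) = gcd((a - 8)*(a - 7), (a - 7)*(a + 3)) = a - 7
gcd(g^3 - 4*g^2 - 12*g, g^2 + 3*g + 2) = g + 2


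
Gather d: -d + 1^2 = 1 - d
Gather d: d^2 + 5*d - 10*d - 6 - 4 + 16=d^2 - 5*d + 6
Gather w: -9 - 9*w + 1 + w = -8*w - 8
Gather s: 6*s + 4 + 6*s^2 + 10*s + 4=6*s^2 + 16*s + 8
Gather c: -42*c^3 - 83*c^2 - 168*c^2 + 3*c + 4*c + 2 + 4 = -42*c^3 - 251*c^2 + 7*c + 6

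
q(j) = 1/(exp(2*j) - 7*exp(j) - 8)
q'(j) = (-2*exp(2*j) + 7*exp(j))/(exp(2*j) - 7*exp(j) - 8)^2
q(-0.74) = -0.09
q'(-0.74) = 0.02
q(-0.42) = -0.08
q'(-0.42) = 0.03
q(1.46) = -0.05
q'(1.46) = -0.02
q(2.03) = -0.30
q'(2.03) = -5.67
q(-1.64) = -0.11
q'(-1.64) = 0.01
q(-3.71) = -0.12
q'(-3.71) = 0.00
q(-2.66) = -0.12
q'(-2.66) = 0.01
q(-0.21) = -0.08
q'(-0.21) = 0.03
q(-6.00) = -0.12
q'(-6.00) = 0.00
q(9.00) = 0.00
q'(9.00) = 0.00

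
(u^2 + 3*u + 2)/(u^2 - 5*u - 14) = (u + 1)/(u - 7)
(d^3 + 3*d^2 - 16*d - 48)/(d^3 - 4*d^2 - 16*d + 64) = (d + 3)/(d - 4)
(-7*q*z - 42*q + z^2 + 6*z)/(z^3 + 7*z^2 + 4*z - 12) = (-7*q + z)/(z^2 + z - 2)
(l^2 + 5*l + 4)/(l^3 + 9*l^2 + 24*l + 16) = 1/(l + 4)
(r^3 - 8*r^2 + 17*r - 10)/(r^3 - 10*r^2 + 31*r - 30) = (r - 1)/(r - 3)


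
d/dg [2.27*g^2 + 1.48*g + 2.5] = 4.54*g + 1.48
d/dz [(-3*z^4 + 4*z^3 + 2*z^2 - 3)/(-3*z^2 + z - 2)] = (18*z^5 - 21*z^4 + 32*z^3 - 22*z^2 - 26*z + 3)/(9*z^4 - 6*z^3 + 13*z^2 - 4*z + 4)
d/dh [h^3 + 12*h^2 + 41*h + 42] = 3*h^2 + 24*h + 41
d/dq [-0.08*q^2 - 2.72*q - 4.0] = -0.16*q - 2.72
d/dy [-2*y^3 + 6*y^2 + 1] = 6*y*(2 - y)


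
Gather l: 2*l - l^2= -l^2 + 2*l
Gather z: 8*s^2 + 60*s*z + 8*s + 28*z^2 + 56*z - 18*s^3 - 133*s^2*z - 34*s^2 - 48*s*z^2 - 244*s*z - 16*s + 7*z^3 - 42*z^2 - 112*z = -18*s^3 - 26*s^2 - 8*s + 7*z^3 + z^2*(-48*s - 14) + z*(-133*s^2 - 184*s - 56)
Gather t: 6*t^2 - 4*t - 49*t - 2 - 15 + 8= 6*t^2 - 53*t - 9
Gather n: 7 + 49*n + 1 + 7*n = 56*n + 8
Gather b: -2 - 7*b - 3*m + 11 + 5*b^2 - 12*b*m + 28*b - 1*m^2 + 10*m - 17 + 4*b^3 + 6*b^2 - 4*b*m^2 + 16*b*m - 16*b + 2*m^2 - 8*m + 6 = 4*b^3 + 11*b^2 + b*(-4*m^2 + 4*m + 5) + m^2 - m - 2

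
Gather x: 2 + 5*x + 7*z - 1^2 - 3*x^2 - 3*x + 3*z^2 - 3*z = -3*x^2 + 2*x + 3*z^2 + 4*z + 1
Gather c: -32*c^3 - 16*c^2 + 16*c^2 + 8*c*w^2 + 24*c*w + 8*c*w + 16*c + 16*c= -32*c^3 + c*(8*w^2 + 32*w + 32)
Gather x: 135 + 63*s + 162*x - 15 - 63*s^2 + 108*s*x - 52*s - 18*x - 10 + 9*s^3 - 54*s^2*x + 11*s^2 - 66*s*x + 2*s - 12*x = 9*s^3 - 52*s^2 + 13*s + x*(-54*s^2 + 42*s + 132) + 110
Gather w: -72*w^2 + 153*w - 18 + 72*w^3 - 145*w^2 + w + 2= 72*w^3 - 217*w^2 + 154*w - 16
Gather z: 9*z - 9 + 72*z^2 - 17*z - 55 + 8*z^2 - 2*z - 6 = 80*z^2 - 10*z - 70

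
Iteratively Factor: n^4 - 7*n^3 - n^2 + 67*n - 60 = (n + 3)*(n^3 - 10*n^2 + 29*n - 20) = (n - 5)*(n + 3)*(n^2 - 5*n + 4) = (n - 5)*(n - 4)*(n + 3)*(n - 1)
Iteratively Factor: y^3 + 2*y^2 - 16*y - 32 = (y + 4)*(y^2 - 2*y - 8) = (y + 2)*(y + 4)*(y - 4)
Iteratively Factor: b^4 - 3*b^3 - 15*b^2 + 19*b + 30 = (b + 1)*(b^3 - 4*b^2 - 11*b + 30) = (b + 1)*(b + 3)*(b^2 - 7*b + 10) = (b - 5)*(b + 1)*(b + 3)*(b - 2)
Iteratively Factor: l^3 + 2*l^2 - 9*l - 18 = (l + 2)*(l^2 - 9) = (l + 2)*(l + 3)*(l - 3)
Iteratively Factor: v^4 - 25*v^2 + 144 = (v - 4)*(v^3 + 4*v^2 - 9*v - 36) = (v - 4)*(v + 3)*(v^2 + v - 12) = (v - 4)*(v - 3)*(v + 3)*(v + 4)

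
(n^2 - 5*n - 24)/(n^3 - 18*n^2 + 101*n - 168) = (n + 3)/(n^2 - 10*n + 21)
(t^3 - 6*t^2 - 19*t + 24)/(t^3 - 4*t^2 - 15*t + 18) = (t - 8)/(t - 6)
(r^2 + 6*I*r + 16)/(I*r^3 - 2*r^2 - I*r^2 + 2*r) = (r^2 + 6*I*r + 16)/(r*(I*r^2 - 2*r - I*r + 2))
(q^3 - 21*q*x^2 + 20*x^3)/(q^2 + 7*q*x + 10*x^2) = (q^2 - 5*q*x + 4*x^2)/(q + 2*x)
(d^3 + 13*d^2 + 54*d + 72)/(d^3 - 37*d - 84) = (d + 6)/(d - 7)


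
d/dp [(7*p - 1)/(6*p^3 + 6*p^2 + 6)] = (7*p^3 + 7*p^2 - p*(3*p + 2)*(7*p - 1) + 7)/(6*(p^3 + p^2 + 1)^2)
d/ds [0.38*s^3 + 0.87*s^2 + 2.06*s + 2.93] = 1.14*s^2 + 1.74*s + 2.06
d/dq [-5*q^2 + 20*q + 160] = 20 - 10*q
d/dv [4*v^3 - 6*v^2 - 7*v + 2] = 12*v^2 - 12*v - 7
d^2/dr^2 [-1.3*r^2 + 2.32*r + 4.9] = -2.60000000000000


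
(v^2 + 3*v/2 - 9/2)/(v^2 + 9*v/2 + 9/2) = (2*v - 3)/(2*v + 3)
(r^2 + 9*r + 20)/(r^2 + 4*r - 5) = (r + 4)/(r - 1)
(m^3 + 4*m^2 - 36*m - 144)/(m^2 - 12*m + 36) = (m^2 + 10*m + 24)/(m - 6)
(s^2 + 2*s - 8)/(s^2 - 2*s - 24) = (s - 2)/(s - 6)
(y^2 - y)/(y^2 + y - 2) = y/(y + 2)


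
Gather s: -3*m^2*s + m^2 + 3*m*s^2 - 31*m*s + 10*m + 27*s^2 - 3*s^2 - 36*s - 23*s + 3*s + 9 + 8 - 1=m^2 + 10*m + s^2*(3*m + 24) + s*(-3*m^2 - 31*m - 56) + 16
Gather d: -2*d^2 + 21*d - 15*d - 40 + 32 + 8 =-2*d^2 + 6*d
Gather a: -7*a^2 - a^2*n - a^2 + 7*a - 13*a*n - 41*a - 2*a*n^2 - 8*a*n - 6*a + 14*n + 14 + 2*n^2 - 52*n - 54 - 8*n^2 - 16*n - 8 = a^2*(-n - 8) + a*(-2*n^2 - 21*n - 40) - 6*n^2 - 54*n - 48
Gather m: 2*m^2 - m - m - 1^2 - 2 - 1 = 2*m^2 - 2*m - 4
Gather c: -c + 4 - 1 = 3 - c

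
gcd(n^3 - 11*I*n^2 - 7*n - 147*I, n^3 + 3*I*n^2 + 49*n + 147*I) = n^2 - 4*I*n + 21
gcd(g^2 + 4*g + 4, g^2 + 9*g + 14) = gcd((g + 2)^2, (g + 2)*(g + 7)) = g + 2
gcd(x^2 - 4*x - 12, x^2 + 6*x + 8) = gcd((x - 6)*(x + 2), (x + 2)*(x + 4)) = x + 2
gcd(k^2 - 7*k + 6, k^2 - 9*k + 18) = k - 6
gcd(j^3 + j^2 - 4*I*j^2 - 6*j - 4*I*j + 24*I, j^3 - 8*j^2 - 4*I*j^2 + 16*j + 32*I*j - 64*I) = j - 4*I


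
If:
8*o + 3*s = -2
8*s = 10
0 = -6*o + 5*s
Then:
No Solution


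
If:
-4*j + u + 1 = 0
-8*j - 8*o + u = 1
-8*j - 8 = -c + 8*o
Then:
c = u + 7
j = u/4 + 1/4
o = -u/8 - 3/8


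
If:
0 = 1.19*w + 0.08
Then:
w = -0.07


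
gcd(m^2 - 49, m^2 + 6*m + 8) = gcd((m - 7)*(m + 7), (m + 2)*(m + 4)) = 1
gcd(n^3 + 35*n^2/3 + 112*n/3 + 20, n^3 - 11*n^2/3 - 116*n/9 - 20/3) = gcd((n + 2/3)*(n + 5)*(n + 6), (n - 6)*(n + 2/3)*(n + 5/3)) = n + 2/3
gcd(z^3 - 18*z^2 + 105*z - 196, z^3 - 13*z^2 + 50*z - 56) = z^2 - 11*z + 28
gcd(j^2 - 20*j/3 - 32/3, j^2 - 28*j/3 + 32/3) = j - 8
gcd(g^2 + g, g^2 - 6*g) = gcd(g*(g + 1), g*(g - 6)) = g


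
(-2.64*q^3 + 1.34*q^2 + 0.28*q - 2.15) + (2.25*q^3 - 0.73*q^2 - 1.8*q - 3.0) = -0.39*q^3 + 0.61*q^2 - 1.52*q - 5.15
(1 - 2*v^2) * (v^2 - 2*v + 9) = -2*v^4 + 4*v^3 - 17*v^2 - 2*v + 9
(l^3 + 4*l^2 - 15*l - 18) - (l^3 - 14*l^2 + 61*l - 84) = 18*l^2 - 76*l + 66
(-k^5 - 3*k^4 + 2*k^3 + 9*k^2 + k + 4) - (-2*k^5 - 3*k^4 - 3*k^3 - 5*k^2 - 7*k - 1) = k^5 + 5*k^3 + 14*k^2 + 8*k + 5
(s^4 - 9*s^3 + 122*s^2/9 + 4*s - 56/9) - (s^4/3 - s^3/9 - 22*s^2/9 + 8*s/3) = 2*s^4/3 - 80*s^3/9 + 16*s^2 + 4*s/3 - 56/9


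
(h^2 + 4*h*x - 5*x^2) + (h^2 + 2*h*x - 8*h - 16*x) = 2*h^2 + 6*h*x - 8*h - 5*x^2 - 16*x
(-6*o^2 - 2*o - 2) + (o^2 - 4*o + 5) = -5*o^2 - 6*o + 3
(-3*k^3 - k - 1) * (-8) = 24*k^3 + 8*k + 8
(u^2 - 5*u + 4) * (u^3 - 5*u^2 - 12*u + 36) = u^5 - 10*u^4 + 17*u^3 + 76*u^2 - 228*u + 144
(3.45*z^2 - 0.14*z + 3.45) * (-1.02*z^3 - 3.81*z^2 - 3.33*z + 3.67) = -3.519*z^5 - 13.0017*z^4 - 14.4741*z^3 - 0.0168000000000005*z^2 - 12.0023*z + 12.6615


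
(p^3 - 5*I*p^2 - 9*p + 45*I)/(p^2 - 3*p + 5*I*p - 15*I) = (p^2 + p*(3 - 5*I) - 15*I)/(p + 5*I)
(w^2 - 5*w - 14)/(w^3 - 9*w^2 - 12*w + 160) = (w^2 - 5*w - 14)/(w^3 - 9*w^2 - 12*w + 160)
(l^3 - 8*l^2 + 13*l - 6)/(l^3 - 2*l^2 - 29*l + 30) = (l - 1)/(l + 5)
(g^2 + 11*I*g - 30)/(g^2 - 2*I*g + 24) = (g^2 + 11*I*g - 30)/(g^2 - 2*I*g + 24)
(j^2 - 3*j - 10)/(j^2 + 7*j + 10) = (j - 5)/(j + 5)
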